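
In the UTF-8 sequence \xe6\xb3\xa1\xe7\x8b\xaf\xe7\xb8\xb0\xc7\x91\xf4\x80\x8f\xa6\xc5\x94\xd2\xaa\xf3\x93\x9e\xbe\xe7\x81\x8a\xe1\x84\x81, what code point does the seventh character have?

Offset 0: leading byte 0xE6 = 11100110 → 3-byte char #1 = E6 B3 A1.
Offset 3: leading byte 0xE7 = 11100111 → 3-byte char #2 = E7 8B AF.
Offset 6: leading byte 0xE7 = 11100111 → 3-byte char #3 = E7 B8 B0.
Offset 9: leading byte 0xC7 = 11000111 → 2-byte char #4 = C7 91.
Offset 11: leading byte 0xF4 = 11110100 → 4-byte char #5 = F4 80 8F A6.
Offset 15: leading byte 0xC5 = 11000101 → 2-byte char #6 = C5 94.
Offset 17: leading byte 0xD2 = 11010010 → 2-byte char #7 = D2 AA.
Leading byte 0xD2 = 11010010 matches 110xxxxx → 2-byte sequence.
Byte 1: 0xD2 = 11010010, payload 10010 (5 bits).
Byte 2: 0xAA = 10101010 (10xxxxxx ✓), payload 101010.
Concatenate: 10010101010 = 0x4AA (11 bits → U+04AA).

U+04AA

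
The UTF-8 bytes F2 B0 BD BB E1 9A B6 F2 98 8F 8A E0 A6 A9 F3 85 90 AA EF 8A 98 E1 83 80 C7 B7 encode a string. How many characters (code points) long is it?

8

Byte at offset 0: 0xF2 = 11110010 → 4-byte char (#1). Advance 4.
Byte at offset 4: 0xE1 = 11100001 → 3-byte char (#2). Advance 3.
Byte at offset 7: 0xF2 = 11110010 → 4-byte char (#3). Advance 4.
Byte at offset 11: 0xE0 = 11100000 → 3-byte char (#4). Advance 3.
Byte at offset 14: 0xF3 = 11110011 → 4-byte char (#5). Advance 4.
Byte at offset 18: 0xEF = 11101111 → 3-byte char (#6). Advance 3.
Byte at offset 21: 0xE1 = 11100001 → 3-byte char (#7). Advance 3.
Byte at offset 24: 0xC7 = 11000111 → 2-byte char (#8). Advance 2.
Reached end at offset 26 after 8 code points.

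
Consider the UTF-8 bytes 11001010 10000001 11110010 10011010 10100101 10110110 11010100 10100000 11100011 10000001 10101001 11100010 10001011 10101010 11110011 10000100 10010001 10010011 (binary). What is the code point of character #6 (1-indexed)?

U+C4453

Offset 0: leading byte 0xCA = 11001010 → 2-byte char #1 = CA 81.
Offset 2: leading byte 0xF2 = 11110010 → 4-byte char #2 = F2 9A A5 B6.
Offset 6: leading byte 0xD4 = 11010100 → 2-byte char #3 = D4 A0.
Offset 8: leading byte 0xE3 = 11100011 → 3-byte char #4 = E3 81 A9.
Offset 11: leading byte 0xE2 = 11100010 → 3-byte char #5 = E2 8B AA.
Offset 14: leading byte 0xF3 = 11110011 → 4-byte char #6 = F3 84 91 93.
Leading byte 0xF3 = 11110011 matches 11110xxx → 4-byte sequence.
Byte 1: 0xF3 = 11110011, payload 011 (3 bits).
Byte 2: 0x84 = 10000100 (10xxxxxx ✓), payload 000100.
Byte 3: 0x91 = 10010001 (10xxxxxx ✓), payload 010001.
Byte 4: 0x93 = 10010011 (10xxxxxx ✓), payload 010011.
Concatenate: 011000100010001010011 = 0xC4453 (21 bits → U+C4453).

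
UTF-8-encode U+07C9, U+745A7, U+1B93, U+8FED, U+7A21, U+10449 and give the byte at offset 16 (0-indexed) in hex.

U+07C9 → 2-byte form DF 89 at offsets 0–1.
U+745A7 → 4-byte form F1 B4 96 A7 at offsets 2–5.
U+1B93 → 3-byte form E1 AE 93 at offsets 6–8.
U+8FED → 3-byte form E8 BF AD at offsets 9–11.
U+7A21 → 3-byte form E7 A8 A1 at offsets 12–14.
U+10449 → 4-byte form F0 90 91 89 at offsets 15–18.
Offset 16 falls in char 6's range; it's byte 2 of F0 90 91 89 = 0x90.

0x90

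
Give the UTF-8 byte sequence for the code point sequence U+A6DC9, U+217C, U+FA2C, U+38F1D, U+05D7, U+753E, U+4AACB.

U+A6DC9: 4-byte form → F2 A6 B7 89.
U+217C: 3-byte form → E2 85 BC.
U+FA2C: 3-byte form → EF A8 AC.
U+38F1D: 4-byte form → F0 B8 BC 9D.
U+05D7: 2-byte form → D7 97.
U+753E: 3-byte form → E7 94 BE.
U+4AACB: 4-byte form → F1 8A AB 8B.
Concatenated (23 bytes): F2 A6 B7 89 E2 85 BC EF A8 AC F0 B8 BC 9D D7 97 E7 94 BE F1 8A AB 8B.

F2 A6 B7 89 E2 85 BC EF A8 AC F0 B8 BC 9D D7 97 E7 94 BE F1 8A AB 8B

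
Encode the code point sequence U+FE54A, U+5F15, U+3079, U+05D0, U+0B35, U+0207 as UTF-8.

U+FE54A: 4-byte form → F3 BE 95 8A.
U+5F15: 3-byte form → E5 BC 95.
U+3079: 3-byte form → E3 81 B9.
U+05D0: 2-byte form → D7 90.
U+0B35: 3-byte form → E0 AC B5.
U+0207: 2-byte form → C8 87.
Concatenated (17 bytes): F3 BE 95 8A E5 BC 95 E3 81 B9 D7 90 E0 AC B5 C8 87.

F3 BE 95 8A E5 BC 95 E3 81 B9 D7 90 E0 AC B5 C8 87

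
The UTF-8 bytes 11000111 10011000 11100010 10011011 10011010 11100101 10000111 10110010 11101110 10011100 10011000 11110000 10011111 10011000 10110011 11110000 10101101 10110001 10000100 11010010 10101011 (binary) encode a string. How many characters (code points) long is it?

Byte at offset 0: 0xC7 = 11000111 → 2-byte char (#1). Advance 2.
Byte at offset 2: 0xE2 = 11100010 → 3-byte char (#2). Advance 3.
Byte at offset 5: 0xE5 = 11100101 → 3-byte char (#3). Advance 3.
Byte at offset 8: 0xEE = 11101110 → 3-byte char (#4). Advance 3.
Byte at offset 11: 0xF0 = 11110000 → 4-byte char (#5). Advance 4.
Byte at offset 15: 0xF0 = 11110000 → 4-byte char (#6). Advance 4.
Byte at offset 19: 0xD2 = 11010010 → 2-byte char (#7). Advance 2.
Reached end at offset 21 after 7 code points.

7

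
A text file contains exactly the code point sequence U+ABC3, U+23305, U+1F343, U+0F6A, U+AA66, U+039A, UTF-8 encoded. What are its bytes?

U+ABC3: 3-byte form → EA AF 83.
U+23305: 4-byte form → F0 A3 8C 85.
U+1F343: 4-byte form → F0 9F 8D 83.
U+0F6A: 3-byte form → E0 BD AA.
U+AA66: 3-byte form → EA A9 A6.
U+039A: 2-byte form → CE 9A.
Concatenated (19 bytes): EA AF 83 F0 A3 8C 85 F0 9F 8D 83 E0 BD AA EA A9 A6 CE 9A.

EA AF 83 F0 A3 8C 85 F0 9F 8D 83 E0 BD AA EA A9 A6 CE 9A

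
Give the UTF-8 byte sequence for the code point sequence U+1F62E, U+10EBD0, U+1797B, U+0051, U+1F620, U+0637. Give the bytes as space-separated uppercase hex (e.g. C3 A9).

U+1F62E: 4-byte form → F0 9F 98 AE.
U+10EBD0: 4-byte form → F4 8E AF 90.
U+1797B: 4-byte form → F0 97 A5 BB.
U+0051: 1-byte form → 51.
U+1F620: 4-byte form → F0 9F 98 A0.
U+0637: 2-byte form → D8 B7.
Concatenated (19 bytes): F0 9F 98 AE F4 8E AF 90 F0 97 A5 BB 51 F0 9F 98 A0 D8 B7.

F0 9F 98 AE F4 8E AF 90 F0 97 A5 BB 51 F0 9F 98 A0 D8 B7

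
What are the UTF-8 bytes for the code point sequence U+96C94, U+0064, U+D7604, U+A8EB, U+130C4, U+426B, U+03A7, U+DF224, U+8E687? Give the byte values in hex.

F2 96 B2 94 64 F3 97 98 84 EA A3 AB F0 93 83 84 E4 89 AB CE A7 F3 9F 88 A4 F2 8E 9A 87

U+96C94: 4-byte form → F2 96 B2 94.
U+0064: 1-byte form → 64.
U+D7604: 4-byte form → F3 97 98 84.
U+A8EB: 3-byte form → EA A3 AB.
U+130C4: 4-byte form → F0 93 83 84.
U+426B: 3-byte form → E4 89 AB.
U+03A7: 2-byte form → CE A7.
U+DF224: 4-byte form → F3 9F 88 A4.
U+8E687: 4-byte form → F2 8E 9A 87.
Concatenated (29 bytes): F2 96 B2 94 64 F3 97 98 84 EA A3 AB F0 93 83 84 E4 89 AB CE A7 F3 9F 88 A4 F2 8E 9A 87.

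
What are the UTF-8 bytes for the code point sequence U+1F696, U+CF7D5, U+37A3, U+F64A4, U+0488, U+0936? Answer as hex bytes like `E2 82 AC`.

U+1F696: 4-byte form → F0 9F 9A 96.
U+CF7D5: 4-byte form → F3 8F 9F 95.
U+37A3: 3-byte form → E3 9E A3.
U+F64A4: 4-byte form → F3 B6 92 A4.
U+0488: 2-byte form → D2 88.
U+0936: 3-byte form → E0 A4 B6.
Concatenated (20 bytes): F0 9F 9A 96 F3 8F 9F 95 E3 9E A3 F3 B6 92 A4 D2 88 E0 A4 B6.

F0 9F 9A 96 F3 8F 9F 95 E3 9E A3 F3 B6 92 A4 D2 88 E0 A4 B6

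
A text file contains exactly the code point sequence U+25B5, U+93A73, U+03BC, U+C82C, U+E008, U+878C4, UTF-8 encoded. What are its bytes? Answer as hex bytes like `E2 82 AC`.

U+25B5: 3-byte form → E2 96 B5.
U+93A73: 4-byte form → F2 93 A9 B3.
U+03BC: 2-byte form → CE BC.
U+C82C: 3-byte form → EC A0 AC.
U+E008: 3-byte form → EE 80 88.
U+878C4: 4-byte form → F2 87 A3 84.
Concatenated (19 bytes): E2 96 B5 F2 93 A9 B3 CE BC EC A0 AC EE 80 88 F2 87 A3 84.

E2 96 B5 F2 93 A9 B3 CE BC EC A0 AC EE 80 88 F2 87 A3 84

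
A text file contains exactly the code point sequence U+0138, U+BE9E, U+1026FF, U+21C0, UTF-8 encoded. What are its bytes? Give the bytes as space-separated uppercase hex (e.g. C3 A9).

C4 B8 EB BA 9E F4 82 9B BF E2 87 80

U+0138: 2-byte form → C4 B8.
U+BE9E: 3-byte form → EB BA 9E.
U+1026FF: 4-byte form → F4 82 9B BF.
U+21C0: 3-byte form → E2 87 80.
Concatenated (12 bytes): C4 B8 EB BA 9E F4 82 9B BF E2 87 80.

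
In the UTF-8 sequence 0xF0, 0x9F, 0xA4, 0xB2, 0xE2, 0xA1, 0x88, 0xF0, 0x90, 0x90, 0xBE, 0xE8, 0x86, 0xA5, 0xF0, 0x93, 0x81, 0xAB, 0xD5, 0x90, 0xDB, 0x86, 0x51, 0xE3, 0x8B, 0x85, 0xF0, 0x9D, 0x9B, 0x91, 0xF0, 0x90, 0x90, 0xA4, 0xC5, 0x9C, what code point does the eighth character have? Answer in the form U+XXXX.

Offset 0: leading byte 0xF0 = 11110000 → 4-byte char #1 = F0 9F A4 B2.
Offset 4: leading byte 0xE2 = 11100010 → 3-byte char #2 = E2 A1 88.
Offset 7: leading byte 0xF0 = 11110000 → 4-byte char #3 = F0 90 90 BE.
Offset 11: leading byte 0xE8 = 11101000 → 3-byte char #4 = E8 86 A5.
Offset 14: leading byte 0xF0 = 11110000 → 4-byte char #5 = F0 93 81 AB.
Offset 18: leading byte 0xD5 = 11010101 → 2-byte char #6 = D5 90.
Offset 20: leading byte 0xDB = 11011011 → 2-byte char #7 = DB 86.
Offset 22: leading byte 0x51 = 01010001 → 1-byte char #8 = 51.
Leading byte 0x51 = 01010001 matches 0xxxxxxx → 1-byte sequence.
Byte 1: 0x51 = 01010001, payload 1010001 (7 bits).
Concatenate: 1010001 = 0x51 (7 bits → U+0051).

U+0051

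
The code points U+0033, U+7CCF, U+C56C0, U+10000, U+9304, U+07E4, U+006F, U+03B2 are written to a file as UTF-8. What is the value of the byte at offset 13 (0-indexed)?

0x8C

U+0033 → 1-byte form 33 at offsets 0–0.
U+7CCF → 3-byte form E7 B3 8F at offsets 1–3.
U+C56C0 → 4-byte form F3 85 9B 80 at offsets 4–7.
U+10000 → 4-byte form F0 90 80 80 at offsets 8–11.
U+9304 → 3-byte form E9 8C 84 at offsets 12–14.
Offset 13 falls in char 5's range; it's byte 2 of E9 8C 84 = 0x8C.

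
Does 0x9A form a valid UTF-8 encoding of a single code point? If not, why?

invalid (continuation byte with no leading byte)

Byte 0x9A = 10011010 has the form 10xxxxxx — a continuation byte — but there is no preceding leading byte.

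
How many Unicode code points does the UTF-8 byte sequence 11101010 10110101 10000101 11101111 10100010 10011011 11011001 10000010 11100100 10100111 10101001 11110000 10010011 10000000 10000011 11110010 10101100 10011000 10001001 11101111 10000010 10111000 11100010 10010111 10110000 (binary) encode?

8

Byte at offset 0: 0xEA = 11101010 → 3-byte char (#1). Advance 3.
Byte at offset 3: 0xEF = 11101111 → 3-byte char (#2). Advance 3.
Byte at offset 6: 0xD9 = 11011001 → 2-byte char (#3). Advance 2.
Byte at offset 8: 0xE4 = 11100100 → 3-byte char (#4). Advance 3.
Byte at offset 11: 0xF0 = 11110000 → 4-byte char (#5). Advance 4.
Byte at offset 15: 0xF2 = 11110010 → 4-byte char (#6). Advance 4.
Byte at offset 19: 0xEF = 11101111 → 3-byte char (#7). Advance 3.
Byte at offset 22: 0xE2 = 11100010 → 3-byte char (#8). Advance 3.
Reached end at offset 25 after 8 code points.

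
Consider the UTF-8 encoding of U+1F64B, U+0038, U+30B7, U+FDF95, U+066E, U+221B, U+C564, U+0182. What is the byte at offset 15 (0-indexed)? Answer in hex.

0x88

U+1F64B → 4-byte form F0 9F 99 8B at offsets 0–3.
U+0038 → 1-byte form 38 at offsets 4–4.
U+30B7 → 3-byte form E3 82 B7 at offsets 5–7.
U+FDF95 → 4-byte form F3 BD BE 95 at offsets 8–11.
U+066E → 2-byte form D9 AE at offsets 12–13.
U+221B → 3-byte form E2 88 9B at offsets 14–16.
Offset 15 falls in char 6's range; it's byte 2 of E2 88 9B = 0x88.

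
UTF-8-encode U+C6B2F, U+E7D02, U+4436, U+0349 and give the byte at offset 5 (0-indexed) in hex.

0xA7

U+C6B2F → 4-byte form F3 86 AC AF at offsets 0–3.
U+E7D02 → 4-byte form F3 A7 B4 82 at offsets 4–7.
Offset 5 falls in char 2's range; it's byte 2 of F3 A7 B4 82 = 0xA7.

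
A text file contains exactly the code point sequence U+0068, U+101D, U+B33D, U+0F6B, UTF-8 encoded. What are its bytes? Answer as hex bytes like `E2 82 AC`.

68 E1 80 9D EB 8C BD E0 BD AB

U+0068: 1-byte form → 68.
U+101D: 3-byte form → E1 80 9D.
U+B33D: 3-byte form → EB 8C BD.
U+0F6B: 3-byte form → E0 BD AB.
Concatenated (10 bytes): 68 E1 80 9D EB 8C BD E0 BD AB.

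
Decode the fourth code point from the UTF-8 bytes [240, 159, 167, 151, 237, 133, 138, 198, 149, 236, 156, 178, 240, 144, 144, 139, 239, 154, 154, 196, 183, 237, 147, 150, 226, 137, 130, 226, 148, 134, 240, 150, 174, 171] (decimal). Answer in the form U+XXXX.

Offset 0: leading byte 0xF0 = 11110000 → 4-byte char #1 = F0 9F A7 97.
Offset 4: leading byte 0xED = 11101101 → 3-byte char #2 = ED 85 8A.
Offset 7: leading byte 0xC6 = 11000110 → 2-byte char #3 = C6 95.
Offset 9: leading byte 0xEC = 11101100 → 3-byte char #4 = EC 9C B2.
Leading byte 0xEC = 11101100 matches 1110xxxx → 3-byte sequence.
Byte 1: 0xEC = 11101100, payload 1100 (4 bits).
Byte 2: 0x9C = 10011100 (10xxxxxx ✓), payload 011100.
Byte 3: 0xB2 = 10110010 (10xxxxxx ✓), payload 110010.
Concatenate: 1100011100110010 = 0xC732 (16 bits → U+C732).

U+C732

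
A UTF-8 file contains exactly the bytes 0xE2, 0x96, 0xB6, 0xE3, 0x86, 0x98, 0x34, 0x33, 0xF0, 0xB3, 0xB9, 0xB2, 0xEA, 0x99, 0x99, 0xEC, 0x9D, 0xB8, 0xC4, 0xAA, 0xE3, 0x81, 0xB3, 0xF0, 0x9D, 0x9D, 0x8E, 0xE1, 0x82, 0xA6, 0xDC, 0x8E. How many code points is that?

12

Byte at offset 0: 0xE2 = 11100010 → 3-byte char (#1). Advance 3.
Byte at offset 3: 0xE3 = 11100011 → 3-byte char (#2). Advance 3.
Byte at offset 6: 0x34 = 00110100 → 1-byte char (#3). Advance 1.
Byte at offset 7: 0x33 = 00110011 → 1-byte char (#4). Advance 1.
Byte at offset 8: 0xF0 = 11110000 → 4-byte char (#5). Advance 4.
Byte at offset 12: 0xEA = 11101010 → 3-byte char (#6). Advance 3.
Byte at offset 15: 0xEC = 11101100 → 3-byte char (#7). Advance 3.
Byte at offset 18: 0xC4 = 11000100 → 2-byte char (#8). Advance 2.
Byte at offset 20: 0xE3 = 11100011 → 3-byte char (#9). Advance 3.
Byte at offset 23: 0xF0 = 11110000 → 4-byte char (#10). Advance 4.
Byte at offset 27: 0xE1 = 11100001 → 3-byte char (#11). Advance 3.
Byte at offset 30: 0xDC = 11011100 → 2-byte char (#12). Advance 2.
Reached end at offset 32 after 12 code points.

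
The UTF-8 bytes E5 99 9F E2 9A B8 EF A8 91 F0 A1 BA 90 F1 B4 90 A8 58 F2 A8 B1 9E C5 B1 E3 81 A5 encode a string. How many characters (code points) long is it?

9

Byte at offset 0: 0xE5 = 11100101 → 3-byte char (#1). Advance 3.
Byte at offset 3: 0xE2 = 11100010 → 3-byte char (#2). Advance 3.
Byte at offset 6: 0xEF = 11101111 → 3-byte char (#3). Advance 3.
Byte at offset 9: 0xF0 = 11110000 → 4-byte char (#4). Advance 4.
Byte at offset 13: 0xF1 = 11110001 → 4-byte char (#5). Advance 4.
Byte at offset 17: 0x58 = 01011000 → 1-byte char (#6). Advance 1.
Byte at offset 18: 0xF2 = 11110010 → 4-byte char (#7). Advance 4.
Byte at offset 22: 0xC5 = 11000101 → 2-byte char (#8). Advance 2.
Byte at offset 24: 0xE3 = 11100011 → 3-byte char (#9). Advance 3.
Reached end at offset 27 after 9 code points.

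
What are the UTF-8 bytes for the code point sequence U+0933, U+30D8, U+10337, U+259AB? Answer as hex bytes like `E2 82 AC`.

E0 A4 B3 E3 83 98 F0 90 8C B7 F0 A5 A6 AB

U+0933: 3-byte form → E0 A4 B3.
U+30D8: 3-byte form → E3 83 98.
U+10337: 4-byte form → F0 90 8C B7.
U+259AB: 4-byte form → F0 A5 A6 AB.
Concatenated (14 bytes): E0 A4 B3 E3 83 98 F0 90 8C B7 F0 A5 A6 AB.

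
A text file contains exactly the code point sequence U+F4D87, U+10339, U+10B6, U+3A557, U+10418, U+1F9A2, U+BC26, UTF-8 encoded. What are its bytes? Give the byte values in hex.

F3 B4 B6 87 F0 90 8C B9 E1 82 B6 F0 BA 95 97 F0 90 90 98 F0 9F A6 A2 EB B0 A6

U+F4D87: 4-byte form → F3 B4 B6 87.
U+10339: 4-byte form → F0 90 8C B9.
U+10B6: 3-byte form → E1 82 B6.
U+3A557: 4-byte form → F0 BA 95 97.
U+10418: 4-byte form → F0 90 90 98.
U+1F9A2: 4-byte form → F0 9F A6 A2.
U+BC26: 3-byte form → EB B0 A6.
Concatenated (26 bytes): F3 B4 B6 87 F0 90 8C B9 E1 82 B6 F0 BA 95 97 F0 90 90 98 F0 9F A6 A2 EB B0 A6.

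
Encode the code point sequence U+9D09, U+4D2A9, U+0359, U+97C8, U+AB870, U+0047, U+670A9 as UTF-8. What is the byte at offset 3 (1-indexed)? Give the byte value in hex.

1-indexed offset 3 is 0-indexed offset 2.
U+9D09 → 3-byte form E9 B4 89 at offsets 0–2.
Offset 2 falls in char 1's range; it's byte 3 of E9 B4 89 = 0x89.

0x89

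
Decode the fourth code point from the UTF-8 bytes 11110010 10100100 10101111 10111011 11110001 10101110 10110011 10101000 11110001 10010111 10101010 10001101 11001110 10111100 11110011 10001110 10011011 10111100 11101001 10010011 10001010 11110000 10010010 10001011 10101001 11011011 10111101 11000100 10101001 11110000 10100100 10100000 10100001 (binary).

Offset 0: leading byte 0xF2 = 11110010 → 4-byte char #1 = F2 A4 AF BB.
Offset 4: leading byte 0xF1 = 11110001 → 4-byte char #2 = F1 AE B3 A8.
Offset 8: leading byte 0xF1 = 11110001 → 4-byte char #3 = F1 97 AA 8D.
Offset 12: leading byte 0xCE = 11001110 → 2-byte char #4 = CE BC.
Leading byte 0xCE = 11001110 matches 110xxxxx → 2-byte sequence.
Byte 1: 0xCE = 11001110, payload 01110 (5 bits).
Byte 2: 0xBC = 10111100 (10xxxxxx ✓), payload 111100.
Concatenate: 01110111100 = 0x3BC (11 bits → U+03BC).

U+03BC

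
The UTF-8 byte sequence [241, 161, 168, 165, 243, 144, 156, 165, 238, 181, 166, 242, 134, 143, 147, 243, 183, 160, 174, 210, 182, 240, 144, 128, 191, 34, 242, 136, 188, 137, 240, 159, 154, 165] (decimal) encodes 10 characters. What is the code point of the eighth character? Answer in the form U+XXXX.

Offset 0: leading byte 0xF1 = 11110001 → 4-byte char #1 = F1 A1 A8 A5.
Offset 4: leading byte 0xF3 = 11110011 → 4-byte char #2 = F3 90 9C A5.
Offset 8: leading byte 0xEE = 11101110 → 3-byte char #3 = EE B5 A6.
Offset 11: leading byte 0xF2 = 11110010 → 4-byte char #4 = F2 86 8F 93.
Offset 15: leading byte 0xF3 = 11110011 → 4-byte char #5 = F3 B7 A0 AE.
Offset 19: leading byte 0xD2 = 11010010 → 2-byte char #6 = D2 B6.
Offset 21: leading byte 0xF0 = 11110000 → 4-byte char #7 = F0 90 80 BF.
Offset 25: leading byte 0x22 = 00100010 → 1-byte char #8 = 22.
Leading byte 0x22 = 00100010 matches 0xxxxxxx → 1-byte sequence.
Byte 1: 0x22 = 00100010, payload 0100010 (7 bits).
Concatenate: 0100010 = 0x22 (7 bits → U+0022).

U+0022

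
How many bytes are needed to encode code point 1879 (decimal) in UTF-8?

U+0757 = 0x757. UTF-8 uses 1 byte below 0x80, 2 below 0x800, 3 below 0x10000, 4 up to 0x10FFFF. 0x757 is in U+0080–U+07FF → 2 bytes.

2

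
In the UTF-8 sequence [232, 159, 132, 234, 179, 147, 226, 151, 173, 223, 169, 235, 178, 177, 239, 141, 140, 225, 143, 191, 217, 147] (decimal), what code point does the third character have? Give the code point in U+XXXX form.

Offset 0: leading byte 0xE8 = 11101000 → 3-byte char #1 = E8 9F 84.
Offset 3: leading byte 0xEA = 11101010 → 3-byte char #2 = EA B3 93.
Offset 6: leading byte 0xE2 = 11100010 → 3-byte char #3 = E2 97 AD.
Leading byte 0xE2 = 11100010 matches 1110xxxx → 3-byte sequence.
Byte 1: 0xE2 = 11100010, payload 0010 (4 bits).
Byte 2: 0x97 = 10010111 (10xxxxxx ✓), payload 010111.
Byte 3: 0xAD = 10101101 (10xxxxxx ✓), payload 101101.
Concatenate: 0010010111101101 = 0x25ED (16 bits → U+25ED).

U+25ED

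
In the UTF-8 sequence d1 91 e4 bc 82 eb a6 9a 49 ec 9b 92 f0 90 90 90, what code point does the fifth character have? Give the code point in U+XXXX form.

Offset 0: leading byte 0xD1 = 11010001 → 2-byte char #1 = D1 91.
Offset 2: leading byte 0xE4 = 11100100 → 3-byte char #2 = E4 BC 82.
Offset 5: leading byte 0xEB = 11101011 → 3-byte char #3 = EB A6 9A.
Offset 8: leading byte 0x49 = 01001001 → 1-byte char #4 = 49.
Offset 9: leading byte 0xEC = 11101100 → 3-byte char #5 = EC 9B 92.
Leading byte 0xEC = 11101100 matches 1110xxxx → 3-byte sequence.
Byte 1: 0xEC = 11101100, payload 1100 (4 bits).
Byte 2: 0x9B = 10011011 (10xxxxxx ✓), payload 011011.
Byte 3: 0x92 = 10010010 (10xxxxxx ✓), payload 010010.
Concatenate: 1100011011010010 = 0xC6D2 (16 bits → U+C6D2).

U+C6D2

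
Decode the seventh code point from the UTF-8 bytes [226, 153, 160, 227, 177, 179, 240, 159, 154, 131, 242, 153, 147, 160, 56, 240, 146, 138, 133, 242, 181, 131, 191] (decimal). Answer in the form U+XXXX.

Offset 0: leading byte 0xE2 = 11100010 → 3-byte char #1 = E2 99 A0.
Offset 3: leading byte 0xE3 = 11100011 → 3-byte char #2 = E3 B1 B3.
Offset 6: leading byte 0xF0 = 11110000 → 4-byte char #3 = F0 9F 9A 83.
Offset 10: leading byte 0xF2 = 11110010 → 4-byte char #4 = F2 99 93 A0.
Offset 14: leading byte 0x38 = 00111000 → 1-byte char #5 = 38.
Offset 15: leading byte 0xF0 = 11110000 → 4-byte char #6 = F0 92 8A 85.
Offset 19: leading byte 0xF2 = 11110010 → 4-byte char #7 = F2 B5 83 BF.
Leading byte 0xF2 = 11110010 matches 11110xxx → 4-byte sequence.
Byte 1: 0xF2 = 11110010, payload 010 (3 bits).
Byte 2: 0xB5 = 10110101 (10xxxxxx ✓), payload 110101.
Byte 3: 0x83 = 10000011 (10xxxxxx ✓), payload 000011.
Byte 4: 0xBF = 10111111 (10xxxxxx ✓), payload 111111.
Concatenate: 010110101000011111111 = 0xB50FF (21 bits → U+B50FF).

U+B50FF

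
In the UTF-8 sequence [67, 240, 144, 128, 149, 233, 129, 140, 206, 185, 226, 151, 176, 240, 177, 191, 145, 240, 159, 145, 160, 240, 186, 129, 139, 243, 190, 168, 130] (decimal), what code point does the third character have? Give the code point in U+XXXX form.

Offset 0: leading byte 0x43 = 01000011 → 1-byte char #1 = 43.
Offset 1: leading byte 0xF0 = 11110000 → 4-byte char #2 = F0 90 80 95.
Offset 5: leading byte 0xE9 = 11101001 → 3-byte char #3 = E9 81 8C.
Leading byte 0xE9 = 11101001 matches 1110xxxx → 3-byte sequence.
Byte 1: 0xE9 = 11101001, payload 1001 (4 bits).
Byte 2: 0x81 = 10000001 (10xxxxxx ✓), payload 000001.
Byte 3: 0x8C = 10001100 (10xxxxxx ✓), payload 001100.
Concatenate: 1001000001001100 = 0x904C (16 bits → U+904C).

U+904C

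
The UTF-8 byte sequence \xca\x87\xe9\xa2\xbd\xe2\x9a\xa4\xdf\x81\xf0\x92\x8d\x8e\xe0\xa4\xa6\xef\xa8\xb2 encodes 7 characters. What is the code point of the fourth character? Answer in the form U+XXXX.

U+07C1

Offset 0: leading byte 0xCA = 11001010 → 2-byte char #1 = CA 87.
Offset 2: leading byte 0xE9 = 11101001 → 3-byte char #2 = E9 A2 BD.
Offset 5: leading byte 0xE2 = 11100010 → 3-byte char #3 = E2 9A A4.
Offset 8: leading byte 0xDF = 11011111 → 2-byte char #4 = DF 81.
Leading byte 0xDF = 11011111 matches 110xxxxx → 2-byte sequence.
Byte 1: 0xDF = 11011111, payload 11111 (5 bits).
Byte 2: 0x81 = 10000001 (10xxxxxx ✓), payload 000001.
Concatenate: 11111000001 = 0x7C1 (11 bits → U+07C1).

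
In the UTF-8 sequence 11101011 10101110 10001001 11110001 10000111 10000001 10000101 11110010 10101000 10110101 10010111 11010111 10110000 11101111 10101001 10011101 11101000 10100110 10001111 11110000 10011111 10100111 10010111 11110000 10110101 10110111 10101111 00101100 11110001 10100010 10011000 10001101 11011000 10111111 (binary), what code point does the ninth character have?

U+002C

Offset 0: leading byte 0xEB = 11101011 → 3-byte char #1 = EB AE 89.
Offset 3: leading byte 0xF1 = 11110001 → 4-byte char #2 = F1 87 81 85.
Offset 7: leading byte 0xF2 = 11110010 → 4-byte char #3 = F2 A8 B5 97.
Offset 11: leading byte 0xD7 = 11010111 → 2-byte char #4 = D7 B0.
Offset 13: leading byte 0xEF = 11101111 → 3-byte char #5 = EF A9 9D.
Offset 16: leading byte 0xE8 = 11101000 → 3-byte char #6 = E8 A6 8F.
Offset 19: leading byte 0xF0 = 11110000 → 4-byte char #7 = F0 9F A7 97.
Offset 23: leading byte 0xF0 = 11110000 → 4-byte char #8 = F0 B5 B7 AF.
Offset 27: leading byte 0x2C = 00101100 → 1-byte char #9 = 2C.
Leading byte 0x2C = 00101100 matches 0xxxxxxx → 1-byte sequence.
Byte 1: 0x2C = 00101100, payload 0101100 (7 bits).
Concatenate: 0101100 = 0x2C (7 bits → U+002C).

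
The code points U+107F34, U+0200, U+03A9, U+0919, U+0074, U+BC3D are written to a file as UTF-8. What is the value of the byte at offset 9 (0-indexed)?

0xA4

U+107F34 → 4-byte form F4 87 BC B4 at offsets 0–3.
U+0200 → 2-byte form C8 80 at offsets 4–5.
U+03A9 → 2-byte form CE A9 at offsets 6–7.
U+0919 → 3-byte form E0 A4 99 at offsets 8–10.
Offset 9 falls in char 4's range; it's byte 2 of E0 A4 99 = 0xA4.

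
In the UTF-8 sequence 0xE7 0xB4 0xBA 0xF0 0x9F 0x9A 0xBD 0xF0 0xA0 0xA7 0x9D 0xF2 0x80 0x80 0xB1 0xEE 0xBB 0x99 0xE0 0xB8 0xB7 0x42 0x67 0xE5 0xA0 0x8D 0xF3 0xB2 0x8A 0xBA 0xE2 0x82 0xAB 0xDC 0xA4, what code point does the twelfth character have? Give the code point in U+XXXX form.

Offset 0: leading byte 0xE7 = 11100111 → 3-byte char #1 = E7 B4 BA.
Offset 3: leading byte 0xF0 = 11110000 → 4-byte char #2 = F0 9F 9A BD.
Offset 7: leading byte 0xF0 = 11110000 → 4-byte char #3 = F0 A0 A7 9D.
Offset 11: leading byte 0xF2 = 11110010 → 4-byte char #4 = F2 80 80 B1.
Offset 15: leading byte 0xEE = 11101110 → 3-byte char #5 = EE BB 99.
Offset 18: leading byte 0xE0 = 11100000 → 3-byte char #6 = E0 B8 B7.
Offset 21: leading byte 0x42 = 01000010 → 1-byte char #7 = 42.
Offset 22: leading byte 0x67 = 01100111 → 1-byte char #8 = 67.
Offset 23: leading byte 0xE5 = 11100101 → 3-byte char #9 = E5 A0 8D.
Offset 26: leading byte 0xF3 = 11110011 → 4-byte char #10 = F3 B2 8A BA.
Offset 30: leading byte 0xE2 = 11100010 → 3-byte char #11 = E2 82 AB.
Offset 33: leading byte 0xDC = 11011100 → 2-byte char #12 = DC A4.
Leading byte 0xDC = 11011100 matches 110xxxxx → 2-byte sequence.
Byte 1: 0xDC = 11011100, payload 11100 (5 bits).
Byte 2: 0xA4 = 10100100 (10xxxxxx ✓), payload 100100.
Concatenate: 11100100100 = 0x724 (11 bits → U+0724).

U+0724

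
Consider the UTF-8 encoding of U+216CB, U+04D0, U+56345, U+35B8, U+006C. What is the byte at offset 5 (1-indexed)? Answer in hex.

1-indexed offset 5 is 0-indexed offset 4.
U+216CB → 4-byte form F0 A1 9B 8B at offsets 0–3.
U+04D0 → 2-byte form D3 90 at offsets 4–5.
Offset 4 falls in char 2's range; it's byte 1 of D3 90 = 0xD3.

0xD3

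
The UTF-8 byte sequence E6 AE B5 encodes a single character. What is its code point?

U+6BB5

Leading byte 0xE6 = 11100110 matches 1110xxxx → 3-byte sequence.
Byte 1: 0xE6 = 11100110, payload 0110 (4 bits).
Byte 2: 0xAE = 10101110 (10xxxxxx ✓), payload 101110.
Byte 3: 0xB5 = 10110101 (10xxxxxx ✓), payload 110101.
Concatenate: 0110101110110101 = 0x6BB5 (16 bits → U+6BB5).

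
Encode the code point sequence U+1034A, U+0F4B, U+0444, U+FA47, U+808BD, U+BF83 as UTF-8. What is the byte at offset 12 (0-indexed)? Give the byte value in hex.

0xF2

U+1034A → 4-byte form F0 90 8D 8A at offsets 0–3.
U+0F4B → 3-byte form E0 BD 8B at offsets 4–6.
U+0444 → 2-byte form D1 84 at offsets 7–8.
U+FA47 → 3-byte form EF A9 87 at offsets 9–11.
U+808BD → 4-byte form F2 80 A2 BD at offsets 12–15.
Offset 12 falls in char 5's range; it's byte 1 of F2 80 A2 BD = 0xF2.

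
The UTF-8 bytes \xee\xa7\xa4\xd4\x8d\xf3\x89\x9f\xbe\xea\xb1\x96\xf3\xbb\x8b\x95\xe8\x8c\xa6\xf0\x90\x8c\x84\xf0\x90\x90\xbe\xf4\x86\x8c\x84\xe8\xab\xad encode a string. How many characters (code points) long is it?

Byte at offset 0: 0xEE = 11101110 → 3-byte char (#1). Advance 3.
Byte at offset 3: 0xD4 = 11010100 → 2-byte char (#2). Advance 2.
Byte at offset 5: 0xF3 = 11110011 → 4-byte char (#3). Advance 4.
Byte at offset 9: 0xEA = 11101010 → 3-byte char (#4). Advance 3.
Byte at offset 12: 0xF3 = 11110011 → 4-byte char (#5). Advance 4.
Byte at offset 16: 0xE8 = 11101000 → 3-byte char (#6). Advance 3.
Byte at offset 19: 0xF0 = 11110000 → 4-byte char (#7). Advance 4.
Byte at offset 23: 0xF0 = 11110000 → 4-byte char (#8). Advance 4.
Byte at offset 27: 0xF4 = 11110100 → 4-byte char (#9). Advance 4.
Byte at offset 31: 0xE8 = 11101000 → 3-byte char (#10). Advance 3.
Reached end at offset 34 after 10 code points.

10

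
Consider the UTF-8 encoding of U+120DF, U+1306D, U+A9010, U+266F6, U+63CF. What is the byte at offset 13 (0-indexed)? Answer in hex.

U+120DF → 4-byte form F0 92 83 9F at offsets 0–3.
U+1306D → 4-byte form F0 93 81 AD at offsets 4–7.
U+A9010 → 4-byte form F2 A9 80 90 at offsets 8–11.
U+266F6 → 4-byte form F0 A6 9B B6 at offsets 12–15.
Offset 13 falls in char 4's range; it's byte 2 of F0 A6 9B B6 = 0xA6.

0xA6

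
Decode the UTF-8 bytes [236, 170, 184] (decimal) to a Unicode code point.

U+CAB8

Leading byte 0xEC = 11101100 matches 1110xxxx → 3-byte sequence.
Byte 1: 0xEC = 11101100, payload 1100 (4 bits).
Byte 2: 0xAA = 10101010 (10xxxxxx ✓), payload 101010.
Byte 3: 0xB8 = 10111000 (10xxxxxx ✓), payload 111000.
Concatenate: 1100101010111000 = 0xCAB8 (16 bits → U+CAB8).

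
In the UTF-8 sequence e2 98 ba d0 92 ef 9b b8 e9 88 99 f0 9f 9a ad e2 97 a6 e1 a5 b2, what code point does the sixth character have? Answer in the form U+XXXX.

U+25E6

Offset 0: leading byte 0xE2 = 11100010 → 3-byte char #1 = E2 98 BA.
Offset 3: leading byte 0xD0 = 11010000 → 2-byte char #2 = D0 92.
Offset 5: leading byte 0xEF = 11101111 → 3-byte char #3 = EF 9B B8.
Offset 8: leading byte 0xE9 = 11101001 → 3-byte char #4 = E9 88 99.
Offset 11: leading byte 0xF0 = 11110000 → 4-byte char #5 = F0 9F 9A AD.
Offset 15: leading byte 0xE2 = 11100010 → 3-byte char #6 = E2 97 A6.
Leading byte 0xE2 = 11100010 matches 1110xxxx → 3-byte sequence.
Byte 1: 0xE2 = 11100010, payload 0010 (4 bits).
Byte 2: 0x97 = 10010111 (10xxxxxx ✓), payload 010111.
Byte 3: 0xA6 = 10100110 (10xxxxxx ✓), payload 100110.
Concatenate: 0010010111100110 = 0x25E6 (16 bits → U+25E6).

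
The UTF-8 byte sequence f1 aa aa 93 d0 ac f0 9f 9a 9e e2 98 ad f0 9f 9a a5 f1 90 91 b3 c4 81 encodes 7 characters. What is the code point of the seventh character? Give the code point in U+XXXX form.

Offset 0: leading byte 0xF1 = 11110001 → 4-byte char #1 = F1 AA AA 93.
Offset 4: leading byte 0xD0 = 11010000 → 2-byte char #2 = D0 AC.
Offset 6: leading byte 0xF0 = 11110000 → 4-byte char #3 = F0 9F 9A 9E.
Offset 10: leading byte 0xE2 = 11100010 → 3-byte char #4 = E2 98 AD.
Offset 13: leading byte 0xF0 = 11110000 → 4-byte char #5 = F0 9F 9A A5.
Offset 17: leading byte 0xF1 = 11110001 → 4-byte char #6 = F1 90 91 B3.
Offset 21: leading byte 0xC4 = 11000100 → 2-byte char #7 = C4 81.
Leading byte 0xC4 = 11000100 matches 110xxxxx → 2-byte sequence.
Byte 1: 0xC4 = 11000100, payload 00100 (5 bits).
Byte 2: 0x81 = 10000001 (10xxxxxx ✓), payload 000001.
Concatenate: 00100000001 = 0x101 (11 bits → U+0101).

U+0101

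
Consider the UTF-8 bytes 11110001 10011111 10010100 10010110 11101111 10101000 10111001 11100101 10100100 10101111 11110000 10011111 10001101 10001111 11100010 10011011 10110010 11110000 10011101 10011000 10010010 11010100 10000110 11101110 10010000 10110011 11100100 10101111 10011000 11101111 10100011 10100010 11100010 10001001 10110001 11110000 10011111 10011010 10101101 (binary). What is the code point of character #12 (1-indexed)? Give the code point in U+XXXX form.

U+1F6AD

Offset 0: leading byte 0xF1 = 11110001 → 4-byte char #1 = F1 9F 94 96.
Offset 4: leading byte 0xEF = 11101111 → 3-byte char #2 = EF A8 B9.
Offset 7: leading byte 0xE5 = 11100101 → 3-byte char #3 = E5 A4 AF.
Offset 10: leading byte 0xF0 = 11110000 → 4-byte char #4 = F0 9F 8D 8F.
Offset 14: leading byte 0xE2 = 11100010 → 3-byte char #5 = E2 9B B2.
Offset 17: leading byte 0xF0 = 11110000 → 4-byte char #6 = F0 9D 98 92.
Offset 21: leading byte 0xD4 = 11010100 → 2-byte char #7 = D4 86.
Offset 23: leading byte 0xEE = 11101110 → 3-byte char #8 = EE 90 B3.
Offset 26: leading byte 0xE4 = 11100100 → 3-byte char #9 = E4 AF 98.
Offset 29: leading byte 0xEF = 11101111 → 3-byte char #10 = EF A3 A2.
Offset 32: leading byte 0xE2 = 11100010 → 3-byte char #11 = E2 89 B1.
Offset 35: leading byte 0xF0 = 11110000 → 4-byte char #12 = F0 9F 9A AD.
Leading byte 0xF0 = 11110000 matches 11110xxx → 4-byte sequence.
Byte 1: 0xF0 = 11110000, payload 000 (3 bits).
Byte 2: 0x9F = 10011111 (10xxxxxx ✓), payload 011111.
Byte 3: 0x9A = 10011010 (10xxxxxx ✓), payload 011010.
Byte 4: 0xAD = 10101101 (10xxxxxx ✓), payload 101101.
Concatenate: 000011111011010101101 = 0x1F6AD (21 bits → U+1F6AD).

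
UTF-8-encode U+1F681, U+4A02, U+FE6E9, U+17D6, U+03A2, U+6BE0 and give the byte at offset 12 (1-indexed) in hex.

0xE1

1-indexed offset 12 is 0-indexed offset 11.
U+1F681 → 4-byte form F0 9F 9A 81 at offsets 0–3.
U+4A02 → 3-byte form E4 A8 82 at offsets 4–6.
U+FE6E9 → 4-byte form F3 BE 9B A9 at offsets 7–10.
U+17D6 → 3-byte form E1 9F 96 at offsets 11–13.
Offset 11 falls in char 4's range; it's byte 1 of E1 9F 96 = 0xE1.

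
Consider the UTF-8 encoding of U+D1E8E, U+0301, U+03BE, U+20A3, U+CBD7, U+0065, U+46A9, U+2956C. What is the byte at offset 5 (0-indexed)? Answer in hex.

U+D1E8E → 4-byte form F3 91 BA 8E at offsets 0–3.
U+0301 → 2-byte form CC 81 at offsets 4–5.
Offset 5 falls in char 2's range; it's byte 2 of CC 81 = 0x81.

0x81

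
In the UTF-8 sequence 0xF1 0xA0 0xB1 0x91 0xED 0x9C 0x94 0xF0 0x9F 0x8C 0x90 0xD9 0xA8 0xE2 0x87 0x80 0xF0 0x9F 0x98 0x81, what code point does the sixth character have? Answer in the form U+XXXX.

Offset 0: leading byte 0xF1 = 11110001 → 4-byte char #1 = F1 A0 B1 91.
Offset 4: leading byte 0xED = 11101101 → 3-byte char #2 = ED 9C 94.
Offset 7: leading byte 0xF0 = 11110000 → 4-byte char #3 = F0 9F 8C 90.
Offset 11: leading byte 0xD9 = 11011001 → 2-byte char #4 = D9 A8.
Offset 13: leading byte 0xE2 = 11100010 → 3-byte char #5 = E2 87 80.
Offset 16: leading byte 0xF0 = 11110000 → 4-byte char #6 = F0 9F 98 81.
Leading byte 0xF0 = 11110000 matches 11110xxx → 4-byte sequence.
Byte 1: 0xF0 = 11110000, payload 000 (3 bits).
Byte 2: 0x9F = 10011111 (10xxxxxx ✓), payload 011111.
Byte 3: 0x98 = 10011000 (10xxxxxx ✓), payload 011000.
Byte 4: 0x81 = 10000001 (10xxxxxx ✓), payload 000001.
Concatenate: 000011111011000000001 = 0x1F601 (21 bits → U+1F601).

U+1F601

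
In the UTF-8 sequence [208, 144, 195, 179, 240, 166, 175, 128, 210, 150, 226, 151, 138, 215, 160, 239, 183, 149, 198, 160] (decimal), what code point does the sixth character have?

U+05E0

Offset 0: leading byte 0xD0 = 11010000 → 2-byte char #1 = D0 90.
Offset 2: leading byte 0xC3 = 11000011 → 2-byte char #2 = C3 B3.
Offset 4: leading byte 0xF0 = 11110000 → 4-byte char #3 = F0 A6 AF 80.
Offset 8: leading byte 0xD2 = 11010010 → 2-byte char #4 = D2 96.
Offset 10: leading byte 0xE2 = 11100010 → 3-byte char #5 = E2 97 8A.
Offset 13: leading byte 0xD7 = 11010111 → 2-byte char #6 = D7 A0.
Leading byte 0xD7 = 11010111 matches 110xxxxx → 2-byte sequence.
Byte 1: 0xD7 = 11010111, payload 10111 (5 bits).
Byte 2: 0xA0 = 10100000 (10xxxxxx ✓), payload 100000.
Concatenate: 10111100000 = 0x5E0 (11 bits → U+05E0).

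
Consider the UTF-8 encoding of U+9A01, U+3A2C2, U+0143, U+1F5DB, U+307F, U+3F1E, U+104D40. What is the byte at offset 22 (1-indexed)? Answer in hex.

0xB5

1-indexed offset 22 is 0-indexed offset 21.
U+9A01 → 3-byte form E9 A8 81 at offsets 0–2.
U+3A2C2 → 4-byte form F0 BA 8B 82 at offsets 3–6.
U+0143 → 2-byte form C5 83 at offsets 7–8.
U+1F5DB → 4-byte form F0 9F 97 9B at offsets 9–12.
U+307F → 3-byte form E3 81 BF at offsets 13–15.
U+3F1E → 3-byte form E3 BC 9E at offsets 16–18.
U+104D40 → 4-byte form F4 84 B5 80 at offsets 19–22.
Offset 21 falls in char 7's range; it's byte 3 of F4 84 B5 80 = 0xB5.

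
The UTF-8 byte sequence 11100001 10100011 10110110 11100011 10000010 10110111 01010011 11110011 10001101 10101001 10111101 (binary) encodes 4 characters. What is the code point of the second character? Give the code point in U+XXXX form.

Offset 0: leading byte 0xE1 = 11100001 → 3-byte char #1 = E1 A3 B6.
Offset 3: leading byte 0xE3 = 11100011 → 3-byte char #2 = E3 82 B7.
Leading byte 0xE3 = 11100011 matches 1110xxxx → 3-byte sequence.
Byte 1: 0xE3 = 11100011, payload 0011 (4 bits).
Byte 2: 0x82 = 10000010 (10xxxxxx ✓), payload 000010.
Byte 3: 0xB7 = 10110111 (10xxxxxx ✓), payload 110111.
Concatenate: 0011000010110111 = 0x30B7 (16 bits → U+30B7).

U+30B7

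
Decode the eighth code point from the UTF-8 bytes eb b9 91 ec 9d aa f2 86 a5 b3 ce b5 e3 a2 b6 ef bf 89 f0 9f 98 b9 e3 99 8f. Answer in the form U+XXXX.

Offset 0: leading byte 0xEB = 11101011 → 3-byte char #1 = EB B9 91.
Offset 3: leading byte 0xEC = 11101100 → 3-byte char #2 = EC 9D AA.
Offset 6: leading byte 0xF2 = 11110010 → 4-byte char #3 = F2 86 A5 B3.
Offset 10: leading byte 0xCE = 11001110 → 2-byte char #4 = CE B5.
Offset 12: leading byte 0xE3 = 11100011 → 3-byte char #5 = E3 A2 B6.
Offset 15: leading byte 0xEF = 11101111 → 3-byte char #6 = EF BF 89.
Offset 18: leading byte 0xF0 = 11110000 → 4-byte char #7 = F0 9F 98 B9.
Offset 22: leading byte 0xE3 = 11100011 → 3-byte char #8 = E3 99 8F.
Leading byte 0xE3 = 11100011 matches 1110xxxx → 3-byte sequence.
Byte 1: 0xE3 = 11100011, payload 0011 (4 bits).
Byte 2: 0x99 = 10011001 (10xxxxxx ✓), payload 011001.
Byte 3: 0x8F = 10001111 (10xxxxxx ✓), payload 001111.
Concatenate: 0011011001001111 = 0x364F (16 bits → U+364F).

U+364F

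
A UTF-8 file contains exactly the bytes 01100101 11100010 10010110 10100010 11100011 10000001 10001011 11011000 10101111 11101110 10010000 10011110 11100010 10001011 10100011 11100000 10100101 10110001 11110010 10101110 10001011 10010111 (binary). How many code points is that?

8

Byte at offset 0: 0x65 = 01100101 → 1-byte char (#1). Advance 1.
Byte at offset 1: 0xE2 = 11100010 → 3-byte char (#2). Advance 3.
Byte at offset 4: 0xE3 = 11100011 → 3-byte char (#3). Advance 3.
Byte at offset 7: 0xD8 = 11011000 → 2-byte char (#4). Advance 2.
Byte at offset 9: 0xEE = 11101110 → 3-byte char (#5). Advance 3.
Byte at offset 12: 0xE2 = 11100010 → 3-byte char (#6). Advance 3.
Byte at offset 15: 0xE0 = 11100000 → 3-byte char (#7). Advance 3.
Byte at offset 18: 0xF2 = 11110010 → 4-byte char (#8). Advance 4.
Reached end at offset 22 after 8 code points.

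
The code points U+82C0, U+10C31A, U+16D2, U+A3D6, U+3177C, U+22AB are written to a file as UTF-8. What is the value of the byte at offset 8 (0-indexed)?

U+82C0 → 3-byte form E8 8B 80 at offsets 0–2.
U+10C31A → 4-byte form F4 8C 8C 9A at offsets 3–6.
U+16D2 → 3-byte form E1 9B 92 at offsets 7–9.
Offset 8 falls in char 3's range; it's byte 2 of E1 9B 92 = 0x9B.

0x9B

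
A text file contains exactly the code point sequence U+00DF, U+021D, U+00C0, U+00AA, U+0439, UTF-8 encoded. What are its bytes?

U+00DF: 2-byte form → C3 9F.
U+021D: 2-byte form → C8 9D.
U+00C0: 2-byte form → C3 80.
U+00AA: 2-byte form → C2 AA.
U+0439: 2-byte form → D0 B9.
Concatenated (10 bytes): C3 9F C8 9D C3 80 C2 AA D0 B9.

C3 9F C8 9D C3 80 C2 AA D0 B9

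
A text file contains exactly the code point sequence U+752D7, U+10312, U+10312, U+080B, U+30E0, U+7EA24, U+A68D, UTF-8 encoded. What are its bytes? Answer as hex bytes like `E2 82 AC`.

F1 B5 8B 97 F0 90 8C 92 F0 90 8C 92 E0 A0 8B E3 83 A0 F1 BE A8 A4 EA 9A 8D

U+752D7: 4-byte form → F1 B5 8B 97.
U+10312: 4-byte form → F0 90 8C 92.
U+10312: 4-byte form → F0 90 8C 92.
U+080B: 3-byte form → E0 A0 8B.
U+30E0: 3-byte form → E3 83 A0.
U+7EA24: 4-byte form → F1 BE A8 A4.
U+A68D: 3-byte form → EA 9A 8D.
Concatenated (25 bytes): F1 B5 8B 97 F0 90 8C 92 F0 90 8C 92 E0 A0 8B E3 83 A0 F1 BE A8 A4 EA 9A 8D.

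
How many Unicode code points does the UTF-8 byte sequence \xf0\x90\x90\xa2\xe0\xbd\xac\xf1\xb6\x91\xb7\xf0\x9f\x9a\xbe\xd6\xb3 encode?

5

Byte at offset 0: 0xF0 = 11110000 → 4-byte char (#1). Advance 4.
Byte at offset 4: 0xE0 = 11100000 → 3-byte char (#2). Advance 3.
Byte at offset 7: 0xF1 = 11110001 → 4-byte char (#3). Advance 4.
Byte at offset 11: 0xF0 = 11110000 → 4-byte char (#4). Advance 4.
Byte at offset 15: 0xD6 = 11010110 → 2-byte char (#5). Advance 2.
Reached end at offset 17 after 5 code points.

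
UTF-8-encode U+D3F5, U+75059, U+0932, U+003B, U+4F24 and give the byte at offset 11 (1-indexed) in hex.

1-indexed offset 11 is 0-indexed offset 10.
U+D3F5 → 3-byte form ED 8F B5 at offsets 0–2.
U+75059 → 4-byte form F1 B5 81 99 at offsets 3–6.
U+0932 → 3-byte form E0 A4 B2 at offsets 7–9.
U+003B → 1-byte form 3B at offsets 10–10.
Offset 10 falls in char 4's range; it's byte 1 of 3B = 0x3B.

0x3B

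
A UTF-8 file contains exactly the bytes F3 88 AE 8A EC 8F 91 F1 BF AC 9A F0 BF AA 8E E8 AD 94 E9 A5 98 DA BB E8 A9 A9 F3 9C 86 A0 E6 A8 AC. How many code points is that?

10

Byte at offset 0: 0xF3 = 11110011 → 4-byte char (#1). Advance 4.
Byte at offset 4: 0xEC = 11101100 → 3-byte char (#2). Advance 3.
Byte at offset 7: 0xF1 = 11110001 → 4-byte char (#3). Advance 4.
Byte at offset 11: 0xF0 = 11110000 → 4-byte char (#4). Advance 4.
Byte at offset 15: 0xE8 = 11101000 → 3-byte char (#5). Advance 3.
Byte at offset 18: 0xE9 = 11101001 → 3-byte char (#6). Advance 3.
Byte at offset 21: 0xDA = 11011010 → 2-byte char (#7). Advance 2.
Byte at offset 23: 0xE8 = 11101000 → 3-byte char (#8). Advance 3.
Byte at offset 26: 0xF3 = 11110011 → 4-byte char (#9). Advance 4.
Byte at offset 30: 0xE6 = 11100110 → 3-byte char (#10). Advance 3.
Reached end at offset 33 after 10 code points.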